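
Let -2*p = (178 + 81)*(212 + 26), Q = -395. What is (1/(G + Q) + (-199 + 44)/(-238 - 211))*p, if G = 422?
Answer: -142824514/12123 ≈ -11781.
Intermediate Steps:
p = -30821 (p = -(178 + 81)*(212 + 26)/2 = -259*238/2 = -½*61642 = -30821)
(1/(G + Q) + (-199 + 44)/(-238 - 211))*p = (1/(422 - 395) + (-199 + 44)/(-238 - 211))*(-30821) = (1/27 - 155/(-449))*(-30821) = (1/27 - 155*(-1/449))*(-30821) = (1/27 + 155/449)*(-30821) = (4634/12123)*(-30821) = -142824514/12123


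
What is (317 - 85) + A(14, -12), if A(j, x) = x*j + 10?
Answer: 74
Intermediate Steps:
A(j, x) = 10 + j*x (A(j, x) = j*x + 10 = 10 + j*x)
(317 - 85) + A(14, -12) = (317 - 85) + (10 + 14*(-12)) = 232 + (10 - 168) = 232 - 158 = 74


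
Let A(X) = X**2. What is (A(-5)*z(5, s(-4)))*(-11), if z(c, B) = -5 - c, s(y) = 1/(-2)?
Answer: 2750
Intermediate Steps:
s(y) = -1/2
(A(-5)*z(5, s(-4)))*(-11) = ((-5)**2*(-5 - 1*5))*(-11) = (25*(-5 - 5))*(-11) = (25*(-10))*(-11) = -250*(-11) = 2750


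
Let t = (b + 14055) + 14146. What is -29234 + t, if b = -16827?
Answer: -17860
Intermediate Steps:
t = 11374 (t = (-16827 + 14055) + 14146 = -2772 + 14146 = 11374)
-29234 + t = -29234 + 11374 = -17860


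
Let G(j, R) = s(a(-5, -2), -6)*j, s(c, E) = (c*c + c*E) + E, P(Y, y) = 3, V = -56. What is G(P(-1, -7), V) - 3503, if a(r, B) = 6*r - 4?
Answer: 559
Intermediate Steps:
a(r, B) = -4 + 6*r
s(c, E) = E + c² + E*c (s(c, E) = (c² + E*c) + E = E + c² + E*c)
G(j, R) = 1354*j (G(j, R) = (-6 + (-4 + 6*(-5))² - 6*(-4 + 6*(-5)))*j = (-6 + (-4 - 30)² - 6*(-4 - 30))*j = (-6 + (-34)² - 6*(-34))*j = (-6 + 1156 + 204)*j = 1354*j)
G(P(-1, -7), V) - 3503 = 1354*3 - 3503 = 4062 - 3503 = 559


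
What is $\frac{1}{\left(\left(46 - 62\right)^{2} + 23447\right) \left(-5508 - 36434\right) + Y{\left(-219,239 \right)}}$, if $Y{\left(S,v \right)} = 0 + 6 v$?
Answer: $- \frac{1}{994149792} \approx -1.0059 \cdot 10^{-9}$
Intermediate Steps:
$Y{\left(S,v \right)} = 6 v$
$\frac{1}{\left(\left(46 - 62\right)^{2} + 23447\right) \left(-5508 - 36434\right) + Y{\left(-219,239 \right)}} = \frac{1}{\left(\left(46 - 62\right)^{2} + 23447\right) \left(-5508 - 36434\right) + 6 \cdot 239} = \frac{1}{\left(\left(-16\right)^{2} + 23447\right) \left(-41942\right) + 1434} = \frac{1}{\left(256 + 23447\right) \left(-41942\right) + 1434} = \frac{1}{23703 \left(-41942\right) + 1434} = \frac{1}{-994151226 + 1434} = \frac{1}{-994149792} = - \frac{1}{994149792}$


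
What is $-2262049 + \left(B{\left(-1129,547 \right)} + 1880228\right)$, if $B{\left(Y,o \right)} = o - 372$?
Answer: $-381646$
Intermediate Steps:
$B{\left(Y,o \right)} = -372 + o$
$-2262049 + \left(B{\left(-1129,547 \right)} + 1880228\right) = -2262049 + \left(\left(-372 + 547\right) + 1880228\right) = -2262049 + \left(175 + 1880228\right) = -2262049 + 1880403 = -381646$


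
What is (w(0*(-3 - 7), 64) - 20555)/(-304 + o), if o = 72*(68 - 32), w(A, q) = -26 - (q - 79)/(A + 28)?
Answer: -576253/64064 ≈ -8.9950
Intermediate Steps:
w(A, q) = -26 - (-79 + q)/(28 + A)
o = 2592 (o = 72*36 = 2592)
(w(0*(-3 - 7), 64) - 20555)/(-304 + o) = ((-649 - 1*64 - 0*(-3 - 7))/(28 + 0*(-3 - 7)) - 20555)/(-304 + 2592) = ((-649 - 64 - 0*(-10))/(28 + 0*(-10)) - 20555)/2288 = ((-649 - 64 - 26*0)/(28 + 0) - 20555)*(1/2288) = ((-649 - 64 + 0)/28 - 20555)*(1/2288) = ((1/28)*(-713) - 20555)*(1/2288) = (-713/28 - 20555)*(1/2288) = -576253/28*1/2288 = -576253/64064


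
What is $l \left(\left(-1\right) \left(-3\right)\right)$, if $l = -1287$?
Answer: $-3861$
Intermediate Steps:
$l \left(\left(-1\right) \left(-3\right)\right) = - 1287 \left(\left(-1\right) \left(-3\right)\right) = \left(-1287\right) 3 = -3861$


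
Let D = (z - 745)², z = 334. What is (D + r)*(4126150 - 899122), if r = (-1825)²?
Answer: 11293132929288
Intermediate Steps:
r = 3330625
D = 168921 (D = (334 - 745)² = (-411)² = 168921)
(D + r)*(4126150 - 899122) = (168921 + 3330625)*(4126150 - 899122) = 3499546*3227028 = 11293132929288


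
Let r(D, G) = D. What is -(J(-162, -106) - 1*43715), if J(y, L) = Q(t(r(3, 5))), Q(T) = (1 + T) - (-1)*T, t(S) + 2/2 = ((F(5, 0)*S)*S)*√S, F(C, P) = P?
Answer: 43716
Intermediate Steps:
t(S) = -1 (t(S) = -1 + ((0*S)*S)*√S = -1 + (0*S)*√S = -1 + 0*√S = -1 + 0 = -1)
Q(T) = 1 + 2*T (Q(T) = (1 + T) + T = 1 + 2*T)
J(y, L) = -1 (J(y, L) = 1 + 2*(-1) = 1 - 2 = -1)
-(J(-162, -106) - 1*43715) = -(-1 - 1*43715) = -(-1 - 43715) = -1*(-43716) = 43716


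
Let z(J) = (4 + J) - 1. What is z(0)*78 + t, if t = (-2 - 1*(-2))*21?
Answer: 234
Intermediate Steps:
z(J) = 3 + J
t = 0 (t = (-2 + 2)*21 = 0*21 = 0)
z(0)*78 + t = (3 + 0)*78 + 0 = 3*78 + 0 = 234 + 0 = 234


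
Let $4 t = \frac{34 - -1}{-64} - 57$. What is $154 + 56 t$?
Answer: $- \frac{20853}{32} \approx -651.66$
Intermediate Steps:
$t = - \frac{3683}{256}$ ($t = \frac{\frac{34 - -1}{-64} - 57}{4} = \frac{\left(34 + 1\right) \left(- \frac{1}{64}\right) - 57}{4} = \frac{35 \left(- \frac{1}{64}\right) - 57}{4} = \frac{- \frac{35}{64} - 57}{4} = \frac{1}{4} \left(- \frac{3683}{64}\right) = - \frac{3683}{256} \approx -14.387$)
$154 + 56 t = 154 + 56 \left(- \frac{3683}{256}\right) = 154 - \frac{25781}{32} = - \frac{20853}{32}$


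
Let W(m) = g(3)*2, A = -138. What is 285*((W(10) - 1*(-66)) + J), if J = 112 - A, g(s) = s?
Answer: 91770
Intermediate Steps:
J = 250 (J = 112 - 1*(-138) = 112 + 138 = 250)
W(m) = 6 (W(m) = 3*2 = 6)
285*((W(10) - 1*(-66)) + J) = 285*((6 - 1*(-66)) + 250) = 285*((6 + 66) + 250) = 285*(72 + 250) = 285*322 = 91770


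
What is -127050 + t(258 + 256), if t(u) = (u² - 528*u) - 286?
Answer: -134532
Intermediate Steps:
t(u) = -286 + u² - 528*u
-127050 + t(258 + 256) = -127050 + (-286 + (258 + 256)² - 528*(258 + 256)) = -127050 + (-286 + 514² - 528*514) = -127050 + (-286 + 264196 - 271392) = -127050 - 7482 = -134532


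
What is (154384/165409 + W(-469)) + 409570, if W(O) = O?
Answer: 67669141693/165409 ≈ 4.0910e+5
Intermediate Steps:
(154384/165409 + W(-469)) + 409570 = (154384/165409 - 469) + 409570 = -77422437/165409 + 409570 = 67669141693/165409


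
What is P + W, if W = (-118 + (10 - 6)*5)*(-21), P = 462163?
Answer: 464221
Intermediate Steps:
W = 2058 (W = (-118 + 4*5)*(-21) = (-118 + 20)*(-21) = -98*(-21) = 2058)
P + W = 462163 + 2058 = 464221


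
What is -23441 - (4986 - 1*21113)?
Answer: -7314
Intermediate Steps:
-23441 - (4986 - 1*21113) = -23441 - (4986 - 21113) = -23441 - 1*(-16127) = -23441 + 16127 = -7314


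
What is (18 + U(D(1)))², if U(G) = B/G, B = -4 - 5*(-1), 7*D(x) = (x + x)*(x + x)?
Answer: 6241/16 ≈ 390.06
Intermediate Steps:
D(x) = 4*x²/7 (D(x) = ((x + x)*(x + x))/7 = ((2*x)*(2*x))/7 = (4*x²)/7 = 4*x²/7)
B = 1 (B = -4 + 5 = 1)
U(G) = 1/G
(18 + U(D(1)))² = (18 + 1/((4/7)*1²))² = (18 + 1/((4/7)*1))² = (18 + 1/(4/7))² = (18 + 7/4)² = (79/4)² = 6241/16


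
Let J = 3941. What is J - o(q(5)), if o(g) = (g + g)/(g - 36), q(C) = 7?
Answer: 114303/29 ≈ 3941.5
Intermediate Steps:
o(g) = 2*g/(-36 + g) (o(g) = (2*g)/(-36 + g) = 2*g/(-36 + g))
J - o(q(5)) = 3941 - 2*7/(-36 + 7) = 3941 - 2*7/(-29) = 3941 - 2*7*(-1)/29 = 3941 - 1*(-14/29) = 3941 + 14/29 = 114303/29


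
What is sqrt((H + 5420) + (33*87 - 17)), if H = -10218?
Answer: 18*I*sqrt(6) ≈ 44.091*I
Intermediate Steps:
sqrt((H + 5420) + (33*87 - 17)) = sqrt((-10218 + 5420) + (33*87 - 17)) = sqrt(-4798 + (2871 - 17)) = sqrt(-4798 + 2854) = sqrt(-1944) = 18*I*sqrt(6)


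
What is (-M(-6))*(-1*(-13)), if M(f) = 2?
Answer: -26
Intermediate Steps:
(-M(-6))*(-1*(-13)) = (-1*2)*(-1*(-13)) = -2*13 = -26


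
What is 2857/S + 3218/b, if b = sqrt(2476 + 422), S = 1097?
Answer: 2857/1097 + 1609*sqrt(322)/483 ≈ 62.382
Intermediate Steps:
b = 3*sqrt(322) (b = sqrt(2898) = 3*sqrt(322) ≈ 53.833)
2857/S + 3218/b = 2857/1097 + 3218/((3*sqrt(322))) = 2857*(1/1097) + 3218*(sqrt(322)/966) = 2857/1097 + 1609*sqrt(322)/483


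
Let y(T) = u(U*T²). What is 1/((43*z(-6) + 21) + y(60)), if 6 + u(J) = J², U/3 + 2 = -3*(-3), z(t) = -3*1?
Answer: 1/5715359886 ≈ 1.7497e-10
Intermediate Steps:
z(t) = -3
U = 21 (U = -6 + 3*(-3*(-3)) = -6 + 3*9 = -6 + 27 = 21)
u(J) = -6 + J²
y(T) = -6 + 441*T⁴ (y(T) = -6 + (21*T²)² = -6 + 441*T⁴)
1/((43*z(-6) + 21) + y(60)) = 1/((43*(-3) + 21) + (-6 + 441*60⁴)) = 1/((-129 + 21) + (-6 + 441*12960000)) = 1/(-108 + (-6 + 5715360000)) = 1/(-108 + 5715359994) = 1/5715359886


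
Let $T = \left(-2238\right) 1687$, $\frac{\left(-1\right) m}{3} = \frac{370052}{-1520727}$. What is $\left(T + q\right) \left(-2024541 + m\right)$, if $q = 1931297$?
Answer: $\frac{1892633656630044853}{506909} \approx 3.7337 \cdot 10^{12}$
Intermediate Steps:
$m = \frac{370052}{506909}$ ($m = - 3 \frac{370052}{-1520727} = - 3 \cdot 370052 \left(- \frac{1}{1520727}\right) = \left(-3\right) \left(- \frac{370052}{1520727}\right) = \frac{370052}{506909} \approx 0.73002$)
$T = -3775506$
$\left(T + q\right) \left(-2024541 + m\right) = \left(-3775506 + 1931297\right) \left(-2024541 + \frac{370052}{506909}\right) = \left(-1844209\right) \left(- \frac{1026257683717}{506909}\right) = \frac{1892633656630044853}{506909}$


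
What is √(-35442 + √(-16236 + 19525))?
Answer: √(-35442 + √3289) ≈ 188.11*I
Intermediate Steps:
√(-35442 + √(-16236 + 19525)) = √(-35442 + √3289)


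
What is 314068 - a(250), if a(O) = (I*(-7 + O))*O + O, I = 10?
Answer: -293682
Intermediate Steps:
a(O) = O + O*(-70 + 10*O) (a(O) = (10*(-7 + O))*O + O = (-70 + 10*O)*O + O = O*(-70 + 10*O) + O = O + O*(-70 + 10*O))
314068 - a(250) = 314068 - 250*(-69 + 10*250) = 314068 - 250*(-69 + 2500) = 314068 - 250*2431 = 314068 - 1*607750 = 314068 - 607750 = -293682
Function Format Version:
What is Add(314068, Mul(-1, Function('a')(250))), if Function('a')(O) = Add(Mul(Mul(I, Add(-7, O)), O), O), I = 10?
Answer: -293682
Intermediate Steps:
Function('a')(O) = Add(O, Mul(O, Add(-70, Mul(10, O)))) (Function('a')(O) = Add(Mul(Mul(10, Add(-7, O)), O), O) = Add(Mul(Add(-70, Mul(10, O)), O), O) = Add(Mul(O, Add(-70, Mul(10, O))), O) = Add(O, Mul(O, Add(-70, Mul(10, O)))))
Add(314068, Mul(-1, Function('a')(250))) = Add(314068, Mul(-1, Mul(250, Add(-69, Mul(10, 250))))) = Add(314068, Mul(-1, Mul(250, Add(-69, 2500)))) = Add(314068, Mul(-1, Mul(250, 2431))) = Add(314068, Mul(-1, 607750)) = Add(314068, -607750) = -293682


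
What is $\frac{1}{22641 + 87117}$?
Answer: $\frac{1}{109758} \approx 9.111 \cdot 10^{-6}$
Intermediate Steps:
$\frac{1}{22641 + 87117} = \frac{1}{109758}$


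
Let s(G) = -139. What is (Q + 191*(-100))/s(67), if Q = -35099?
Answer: 54199/139 ≈ 389.92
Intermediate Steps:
(Q + 191*(-100))/s(67) = (-35099 + 191*(-100))/(-139) = (-35099 - 19100)*(-1/139) = -54199*(-1/139) = 54199/139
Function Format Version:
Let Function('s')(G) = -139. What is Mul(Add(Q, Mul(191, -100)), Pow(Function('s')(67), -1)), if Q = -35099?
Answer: Rational(54199, 139) ≈ 389.92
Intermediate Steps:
Mul(Add(Q, Mul(191, -100)), Pow(Function('s')(67), -1)) = Mul(Add(-35099, Mul(191, -100)), Pow(-139, -1)) = Mul(Add(-35099, -19100), Rational(-1, 139)) = Mul(-54199, Rational(-1, 139)) = Rational(54199, 139)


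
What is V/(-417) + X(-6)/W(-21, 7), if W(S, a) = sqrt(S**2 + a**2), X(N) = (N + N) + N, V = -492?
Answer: 164/139 - 9*sqrt(10)/35 ≈ 0.36670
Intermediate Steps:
X(N) = 3*N (X(N) = 2*N + N = 3*N)
V/(-417) + X(-6)/W(-21, 7) = -492/(-417) + (3*(-6))/(sqrt((-21)**2 + 7**2)) = -492*(-1/417) - 18/sqrt(441 + 49) = 164/139 - 18*sqrt(10)/70 = 164/139 - 9*sqrt(10)/35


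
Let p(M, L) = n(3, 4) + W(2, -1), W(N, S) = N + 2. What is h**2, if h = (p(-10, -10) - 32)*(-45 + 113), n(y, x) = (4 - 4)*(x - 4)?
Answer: 3625216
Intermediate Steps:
W(N, S) = 2 + N
n(y, x) = 0 (n(y, x) = 0*(-4 + x) = 0)
p(M, L) = 4 (p(M, L) = 0 + (2 + 2) = 0 + 4 = 4)
h = -1904 (h = (4 - 32)*(-45 + 113) = -28*68 = -1904)
h**2 = (-1904)**2 = 3625216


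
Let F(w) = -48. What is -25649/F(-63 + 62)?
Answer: 25649/48 ≈ 534.35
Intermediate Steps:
-25649/F(-63 + 62) = -25649/(-48) = -25649*(-1/48) = 25649/48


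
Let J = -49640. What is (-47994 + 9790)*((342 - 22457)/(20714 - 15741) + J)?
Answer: 9431873624340/4973 ≈ 1.8966e+9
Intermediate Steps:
(-47994 + 9790)*((342 - 22457)/(20714 - 15741) + J) = (-47994 + 9790)*((342 - 22457)/(20714 - 15741) - 49640) = -38204*(-22115/4973 - 49640) = -38204*(-246881835/4973) = 9431873624340/4973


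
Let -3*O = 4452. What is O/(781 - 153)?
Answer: -371/157 ≈ -2.3631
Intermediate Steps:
O = -1484 (O = -⅓*4452 = -1484)
O/(781 - 153) = -1484/(781 - 153) = -1484/628 = -1484*1/628 = -371/157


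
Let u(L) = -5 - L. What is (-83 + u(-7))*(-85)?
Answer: 6885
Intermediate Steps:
(-83 + u(-7))*(-85) = (-83 + (-5 - 1*(-7)))*(-85) = (-83 + (-5 + 7))*(-85) = (-83 + 2)*(-85) = -81*(-85) = 6885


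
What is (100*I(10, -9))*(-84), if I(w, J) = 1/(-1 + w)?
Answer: -2800/3 ≈ -933.33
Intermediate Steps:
(100*I(10, -9))*(-84) = (100/(-1 + 10))*(-84) = (100/9)*(-84) = -2800/3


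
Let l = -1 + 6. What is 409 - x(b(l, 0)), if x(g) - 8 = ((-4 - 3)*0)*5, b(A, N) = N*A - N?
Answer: 401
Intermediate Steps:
l = 5
b(A, N) = -N + A*N (b(A, N) = A*N - N = -N + A*N)
x(g) = 8 (x(g) = 8 + ((-4 - 3)*0)*5 = 8 - 7*0*5 = 8 + 0*5 = 8 + 0 = 8)
409 - x(b(l, 0)) = 409 - 1*8 = 409 - 8 = 401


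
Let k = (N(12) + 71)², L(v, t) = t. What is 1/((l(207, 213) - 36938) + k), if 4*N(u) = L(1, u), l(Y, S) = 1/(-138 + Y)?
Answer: -69/2170877 ≈ -3.1784e-5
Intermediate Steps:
N(u) = u/4
k = 5476 (k = ((¼)*12 + 71)² = (3 + 71)² = 74² = 5476)
1/((l(207, 213) - 36938) + k) = 1/((1/(-138 + 207) - 36938) + 5476) = 1/((1/69 - 36938) + 5476) = 1/(-2548721/69 + 5476) = 1/(-2170877/69) = -69/2170877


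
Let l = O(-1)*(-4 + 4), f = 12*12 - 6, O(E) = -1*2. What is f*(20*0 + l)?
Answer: 0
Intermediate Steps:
O(E) = -2
f = 138 (f = 144 - 6 = 138)
l = 0 (l = -2*(-4 + 4) = -2*0 = 0)
f*(20*0 + l) = 138*(20*0 + 0) = 138*(0 + 0) = 138*0 = 0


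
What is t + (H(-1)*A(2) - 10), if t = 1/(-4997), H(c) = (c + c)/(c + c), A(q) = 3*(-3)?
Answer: -94944/4997 ≈ -19.000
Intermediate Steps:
A(q) = -9
H(c) = 1 (H(c) = (2*c)/((2*c)) = (2*c)*(1/(2*c)) = 1)
t = -1/4997 ≈ -0.00020012
t + (H(-1)*A(2) - 10) = -1/4997 + (1*(-9) - 10) = -1/4997 + (-9 - 10) = -1/4997 - 19 = -94944/4997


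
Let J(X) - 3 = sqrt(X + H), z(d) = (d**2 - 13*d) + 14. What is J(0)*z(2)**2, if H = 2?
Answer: 192 + 64*sqrt(2) ≈ 282.51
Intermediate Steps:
z(d) = 14 + d**2 - 13*d
J(X) = 3 + sqrt(2 + X) (J(X) = 3 + sqrt(X + 2) = 3 + sqrt(2 + X))
J(0)*z(2)**2 = (3 + sqrt(2 + 0))*(14 + 2**2 - 13*2)**2 = (3 + sqrt(2))*(14 + 4 - 26)**2 = (3 + sqrt(2))*(-8)**2 = (3 + sqrt(2))*64 = 192 + 64*sqrt(2)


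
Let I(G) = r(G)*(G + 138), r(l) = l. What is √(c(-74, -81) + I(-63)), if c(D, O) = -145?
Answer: I*√4870 ≈ 69.785*I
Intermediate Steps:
I(G) = G*(138 + G) (I(G) = G*(G + 138) = G*(138 + G))
√(c(-74, -81) + I(-63)) = √(-145 - 63*(138 - 63)) = √(-145 - 63*75) = √(-145 - 4725) = √(-4870) = I*√4870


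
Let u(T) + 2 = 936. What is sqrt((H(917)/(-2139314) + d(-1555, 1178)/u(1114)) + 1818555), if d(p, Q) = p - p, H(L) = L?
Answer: sqrt(8322915908878557842)/2139314 ≈ 1348.5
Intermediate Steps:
u(T) = 934 (u(T) = -2 + 936 = 934)
d(p, Q) = 0
sqrt((H(917)/(-2139314) + d(-1555, 1178)/u(1114)) + 1818555) = sqrt((917/(-2139314) + 0/934) + 1818555) = sqrt((917*(-1/2139314) + 0*(1/934)) + 1818555) = sqrt((-917/2139314 + 0) + 1818555) = sqrt(-917/2139314 + 1818555) = sqrt(3890460170353/2139314) = sqrt(8322915908878557842)/2139314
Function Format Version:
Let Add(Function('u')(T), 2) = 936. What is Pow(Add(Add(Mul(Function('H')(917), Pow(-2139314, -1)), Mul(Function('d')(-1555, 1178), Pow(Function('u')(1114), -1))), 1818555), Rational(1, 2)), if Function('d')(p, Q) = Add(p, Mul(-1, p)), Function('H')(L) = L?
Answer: Mul(Rational(1, 2139314), Pow(8322915908878557842, Rational(1, 2))) ≈ 1348.5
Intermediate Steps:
Function('u')(T) = 934 (Function('u')(T) = Add(-2, 936) = 934)
Function('d')(p, Q) = 0
Pow(Add(Add(Mul(Function('H')(917), Pow(-2139314, -1)), Mul(Function('d')(-1555, 1178), Pow(Function('u')(1114), -1))), 1818555), Rational(1, 2)) = Pow(Add(Add(Mul(917, Pow(-2139314, -1)), Mul(0, Pow(934, -1))), 1818555), Rational(1, 2)) = Pow(Add(Add(Mul(917, Rational(-1, 2139314)), Mul(0, Rational(1, 934))), 1818555), Rational(1, 2)) = Pow(Add(Add(Rational(-917, 2139314), 0), 1818555), Rational(1, 2)) = Pow(Add(Rational(-917, 2139314), 1818555), Rational(1, 2)) = Pow(Rational(3890460170353, 2139314), Rational(1, 2)) = Mul(Rational(1, 2139314), Pow(8322915908878557842, Rational(1, 2)))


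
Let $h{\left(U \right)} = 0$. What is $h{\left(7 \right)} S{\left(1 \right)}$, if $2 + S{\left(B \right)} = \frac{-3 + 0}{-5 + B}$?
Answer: $0$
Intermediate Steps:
$S{\left(B \right)} = -2 - \frac{3}{-5 + B}$ ($S{\left(B \right)} = -2 + \frac{-3 + 0}{-5 + B} = -2 - \frac{3}{-5 + B}$)
$h{\left(7 \right)} S{\left(1 \right)} = 0 \frac{7 - 2}{-5 + 1} = 0 \frac{7 - 2}{-4} = 0 \left(\left(- \frac{1}{4}\right) 5\right) = 0 \left(- \frac{5}{4}\right) = 0$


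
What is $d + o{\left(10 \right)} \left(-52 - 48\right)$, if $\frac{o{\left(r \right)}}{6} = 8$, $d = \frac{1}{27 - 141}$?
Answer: $- \frac{547201}{114} \approx -4800.0$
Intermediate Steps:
$d = - \frac{1}{114}$ ($d = \frac{1}{-114} = - \frac{1}{114} \approx -0.0087719$)
$o{\left(r \right)} = 48$ ($o{\left(r \right)} = 6 \cdot 8 = 48$)
$d + o{\left(10 \right)} \left(-52 - 48\right) = - \frac{1}{114} + 48 \left(-52 - 48\right) = - \frac{1}{114} + 48 \left(-100\right) = - \frac{1}{114} - 4800 = - \frac{547201}{114}$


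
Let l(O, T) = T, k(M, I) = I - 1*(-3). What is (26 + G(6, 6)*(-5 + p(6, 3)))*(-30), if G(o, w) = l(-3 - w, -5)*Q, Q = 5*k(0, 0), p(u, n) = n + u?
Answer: 8220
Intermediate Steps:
k(M, I) = 3 + I (k(M, I) = I + 3 = 3 + I)
Q = 15 (Q = 5*(3 + 0) = 5*3 = 15)
G(o, w) = -75 (G(o, w) = -5*15 = -75)
(26 + G(6, 6)*(-5 + p(6, 3)))*(-30) = (26 - 75*(-5 + (3 + 6)))*(-30) = (26 - 75*(-5 + 9))*(-30) = (26 - 75*4)*(-30) = (26 - 300)*(-30) = -274*(-30) = 8220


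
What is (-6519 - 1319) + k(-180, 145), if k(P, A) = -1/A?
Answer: -1136511/145 ≈ -7838.0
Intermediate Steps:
(-6519 - 1319) + k(-180, 145) = (-6519 - 1319) - 1/145 = -7838 - 1*1/145 = -7838 - 1/145 = -1136511/145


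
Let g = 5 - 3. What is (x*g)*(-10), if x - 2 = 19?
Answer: -420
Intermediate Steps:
g = 2
x = 21 (x = 2 + 19 = 21)
(x*g)*(-10) = (21*2)*(-10) = 42*(-10) = -420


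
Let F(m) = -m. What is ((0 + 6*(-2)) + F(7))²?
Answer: 361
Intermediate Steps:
((0 + 6*(-2)) + F(7))² = ((0 + 6*(-2)) - 1*7)² = ((0 - 12) - 7)² = (-12 - 7)² = (-19)² = 361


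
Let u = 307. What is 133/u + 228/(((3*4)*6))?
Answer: 6631/1842 ≈ 3.5999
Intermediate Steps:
133/u + 228/(((3*4)*6)) = 133/307 + 228/(((3*4)*6)) = 133*(1/307) + 228/((12*6)) = 133/307 + 228/72 = 133/307 + 228*(1/72) = 133/307 + 19/6 = 6631/1842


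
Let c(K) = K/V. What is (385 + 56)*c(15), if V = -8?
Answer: -6615/8 ≈ -826.88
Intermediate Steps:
c(K) = -K/8 (c(K) = K/(-8) = K*(-⅛) = -K/8)
(385 + 56)*c(15) = (385 + 56)*(-⅛*15) = 441*(-15/8) = -6615/8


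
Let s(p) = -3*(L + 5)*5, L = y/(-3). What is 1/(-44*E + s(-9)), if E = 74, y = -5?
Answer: -1/3356 ≈ -0.00029797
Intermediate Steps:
L = 5/3 (L = -5/(-3) = -5*(-⅓) = 5/3 ≈ 1.6667)
s(p) = -100 (s(p) = -3*(5/3 + 5)*5 = -20*5 = -3*100/3 = -100)
1/(-44*E + s(-9)) = 1/(-44*74 - 100) = 1/(-3256 - 100) = 1/(-3356) = -1/3356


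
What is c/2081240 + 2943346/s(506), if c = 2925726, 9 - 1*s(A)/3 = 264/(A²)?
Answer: 3564654468450973/32695239780 ≈ 1.0903e+5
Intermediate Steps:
s(A) = 27 - 792/A² (s(A) = 27 - 792/(A²) = 27 - 792/A²)
c/2081240 + 2943346/s(506) = 2925726/2081240 + 2943346/(27 - 792/506²) = 2925726*(1/2081240) + 2943346/(27 - 792*1/256036) = 1462863/1040620 + 2943346/(27 - 18/5819) = 1462863/1040620 + 2943346/(157095/5819) = 1462863/1040620 + 2943346*(5819/157095) = 1462863/1040620 + 17127330374/157095 = 3564654468450973/32695239780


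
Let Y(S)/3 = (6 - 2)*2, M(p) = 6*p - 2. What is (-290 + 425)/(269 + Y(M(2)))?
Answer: 135/293 ≈ 0.46075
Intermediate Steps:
M(p) = -2 + 6*p
Y(S) = 24 (Y(S) = 3*((6 - 2)*2) = 3*(4*2) = 3*8 = 24)
(-290 + 425)/(269 + Y(M(2))) = (-290 + 425)/(269 + 24) = 135/293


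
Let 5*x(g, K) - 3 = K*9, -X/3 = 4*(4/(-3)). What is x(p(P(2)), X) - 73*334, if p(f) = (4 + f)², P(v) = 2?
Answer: -121763/5 ≈ -24353.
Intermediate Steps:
X = 16 (X = -12*4/(-3) = -12*4*(-⅓) = -12*(-4)/3 = -3*(-16/3) = 16)
x(g, K) = ⅗ + 9*K/5 (x(g, K) = ⅗ + (K*9)/5 = ⅗ + (9*K)/5 = ⅗ + 9*K/5)
x(p(P(2)), X) - 73*334 = (⅗ + (9/5)*16) - 73*334 = (⅗ + 144/5) - 24382 = 147/5 - 24382 = -121763/5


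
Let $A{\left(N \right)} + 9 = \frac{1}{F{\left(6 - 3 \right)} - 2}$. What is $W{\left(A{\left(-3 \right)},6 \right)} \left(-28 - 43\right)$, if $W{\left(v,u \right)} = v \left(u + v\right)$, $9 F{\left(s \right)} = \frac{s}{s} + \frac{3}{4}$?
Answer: $- \frac{10185021}{4225} \approx -2410.7$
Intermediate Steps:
$F{\left(s \right)} = \frac{7}{36}$ ($F{\left(s \right)} = \frac{\frac{s}{s} + \frac{3}{4}}{9} = \frac{1 + 3 \cdot \frac{1}{4}}{9} = \frac{1 + \frac{3}{4}}{9} = \frac{1}{9} \cdot \frac{7}{4} = \frac{7}{36}$)
$A{\left(N \right)} = - \frac{621}{65}$ ($A{\left(N \right)} = -9 + \frac{1}{\frac{7}{36} - 2} = -9 + \frac{1}{- \frac{65}{36}} = -9 - \frac{36}{65} = - \frac{621}{65}$)
$W{\left(A{\left(-3 \right)},6 \right)} \left(-28 - 43\right) = - \frac{621 \left(6 - \frac{621}{65}\right)}{65} \left(-28 - 43\right) = \left(- \frac{621}{65}\right) \left(- \frac{231}{65}\right) \left(-71\right) = \frac{143451}{4225} \left(-71\right) = - \frac{10185021}{4225}$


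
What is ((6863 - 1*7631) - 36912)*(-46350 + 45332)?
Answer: 38358240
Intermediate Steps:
((6863 - 1*7631) - 36912)*(-46350 + 45332) = ((6863 - 7631) - 36912)*(-1018) = (-768 - 36912)*(-1018) = -37680*(-1018) = 38358240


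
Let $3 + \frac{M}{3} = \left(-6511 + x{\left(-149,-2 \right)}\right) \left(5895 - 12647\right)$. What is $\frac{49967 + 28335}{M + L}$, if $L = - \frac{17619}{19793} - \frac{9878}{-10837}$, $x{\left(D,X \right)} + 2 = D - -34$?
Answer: $\frac{178675785253}{306357843269155} \approx 0.00058323$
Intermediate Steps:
$x{\left(D,X \right)} = 32 + D$ ($x{\left(D,X \right)} = -2 + \left(D - -34\right) = -2 + \left(D + 34\right) = -2 + \left(34 + D\right) = 32 + D$)
$M = 134256759$ ($M = -9 + 3 \left(-6511 + \left(32 - 149\right)\right) \left(5895 - 12647\right) = -9 + 3 \left(-6511 - 117\right) \left(-6752\right) = -9 + 3 \left(\left(-6628\right) \left(-6752\right)\right) = -9 + 3 \cdot 44752256 = -9 + 134256768 = 134256759$)
$L = \frac{4578151}{214496741}$ ($L = \left(-17619\right) \frac{1}{19793} - - \frac{9878}{10837} = - \frac{17619}{19793} + \frac{9878}{10837} = \frac{4578151}{214496741} \approx 0.021344$)
$\frac{49967 + 28335}{M + L} = \frac{49967 + 28335}{134256759 + \frac{4578151}{214496741}} = \frac{78302}{\frac{28797637267300570}{214496741}} = 78302 \cdot \frac{214496741}{28797637267300570} = \frac{178675785253}{306357843269155}$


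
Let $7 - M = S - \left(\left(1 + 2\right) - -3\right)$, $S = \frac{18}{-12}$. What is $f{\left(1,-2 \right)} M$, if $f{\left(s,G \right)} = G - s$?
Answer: $- \frac{87}{2} \approx -43.5$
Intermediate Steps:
$S = - \frac{3}{2}$ ($S = 18 \left(- \frac{1}{12}\right) = - \frac{3}{2} \approx -1.5$)
$M = \frac{29}{2}$ ($M = 7 - \left(- \frac{3}{2} - \left(\left(1 + 2\right) - -3\right)\right) = 7 - \left(- \frac{3}{2} - \left(3 + 3\right)\right) = 7 - \left(- \frac{3}{2} - 6\right) = 7 - - \frac{15}{2} = 7 + \frac{15}{2} = \frac{29}{2} \approx 14.5$)
$f{\left(1,-2 \right)} M = \left(-2 - 1\right) \frac{29}{2} = \left(-3\right) \frac{29}{2} = - \frac{87}{2}$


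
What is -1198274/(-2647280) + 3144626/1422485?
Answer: 1002923230817/376571609080 ≈ 2.6633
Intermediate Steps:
-1198274/(-2647280) + 3144626/1422485 = -1198274*(-1/2647280) + 3144626*(1/1422485) = 599137/1323640 + 3144626/1422485 = 1002923230817/376571609080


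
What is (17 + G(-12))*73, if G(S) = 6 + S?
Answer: 803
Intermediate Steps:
(17 + G(-12))*73 = (17 + (6 - 12))*73 = (17 - 6)*73 = 11*73 = 803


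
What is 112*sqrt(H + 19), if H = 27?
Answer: 112*sqrt(46) ≈ 759.62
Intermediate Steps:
112*sqrt(H + 19) = 112*sqrt(27 + 19) = 112*sqrt(46)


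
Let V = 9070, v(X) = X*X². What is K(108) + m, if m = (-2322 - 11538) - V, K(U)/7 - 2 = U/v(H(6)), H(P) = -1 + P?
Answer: -2863744/125 ≈ -22910.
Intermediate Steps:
v(X) = X³
K(U) = 14 + 7*U/125 (K(U) = 14 + 7*(U/((-1 + 6)³)) = 14 + 7*(U/(5³)) = 14 + 7*(U/125) = 14 + 7*U/125)
m = -22930 (m = (-2322 - 11538) - 1*9070 = -13860 - 9070 = -22930)
K(108) + m = (14 + (7/125)*108) - 22930 = (14 + 756/125) - 22930 = 2506/125 - 22930 = -2863744/125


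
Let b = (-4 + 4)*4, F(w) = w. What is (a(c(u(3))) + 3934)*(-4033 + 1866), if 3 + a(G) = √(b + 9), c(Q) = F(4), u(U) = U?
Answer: -8524978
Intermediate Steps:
c(Q) = 4
b = 0 (b = 0*4 = 0)
a(G) = 0 (a(G) = -3 + √(0 + 9) = -3 + √9 = -3 + 3 = 0)
(a(c(u(3))) + 3934)*(-4033 + 1866) = (0 + 3934)*(-4033 + 1866) = 3934*(-2167) = -8524978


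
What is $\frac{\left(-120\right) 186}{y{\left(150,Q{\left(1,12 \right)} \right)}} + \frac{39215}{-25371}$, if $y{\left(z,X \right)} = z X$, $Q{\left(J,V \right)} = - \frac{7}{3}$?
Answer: $\frac{55255547}{887985} \approx 62.226$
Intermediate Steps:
$Q{\left(J,V \right)} = - \frac{7}{3}$ ($Q{\left(J,V \right)} = \left(-7\right) \frac{1}{3} = - \frac{7}{3}$)
$y{\left(z,X \right)} = X z$
$\frac{\left(-120\right) 186}{y{\left(150,Q{\left(1,12 \right)} \right)}} + \frac{39215}{-25371} = \frac{\left(-120\right) 186}{\left(- \frac{7}{3}\right) 150} + \frac{39215}{-25371} = - \frac{22320}{-350} + 39215 \left(- \frac{1}{25371}\right) = \left(-22320\right) \left(- \frac{1}{350}\right) - \frac{39215}{25371} = \frac{2232}{35} - \frac{39215}{25371} = \frac{55255547}{887985}$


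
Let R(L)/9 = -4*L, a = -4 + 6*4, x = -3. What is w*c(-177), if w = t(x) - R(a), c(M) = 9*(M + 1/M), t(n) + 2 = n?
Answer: -67202850/59 ≈ -1.1390e+6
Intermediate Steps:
a = 20 (a = -4 + 24 = 20)
R(L) = -36*L (R(L) = 9*(-4*L) = -36*L)
t(n) = -2 + n
c(M) = 9*M + 9/M
w = 715 (w = (-2 - 3) - (-36)*20 = -5 - 1*(-720) = -5 + 720 = 715)
w*c(-177) = 715*(9*(-177) + 9/(-177)) = 715*(-1593 + 9*(-1/177)) = 715*(-1593 - 3/59) = 715*(-93990/59) = -67202850/59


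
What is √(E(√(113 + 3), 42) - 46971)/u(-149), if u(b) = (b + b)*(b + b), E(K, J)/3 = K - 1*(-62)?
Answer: √(-46785 + 6*√29)/88804 ≈ 0.0024348*I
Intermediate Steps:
E(K, J) = 186 + 3*K (E(K, J) = 3*(K - 1*(-62)) = 3*(K + 62) = 3*(62 + K) = 186 + 3*K)
u(b) = 4*b² (u(b) = (2*b)*(2*b) = 4*b²)
√(E(√(113 + 3), 42) - 46971)/u(-149) = √((186 + 3*√(113 + 3)) - 46971)/((4*(-149)²)) = √((186 + 3*√116) - 46971)/((4*22201)) = √((186 + 3*(2*√29)) - 46971)/88804 = √((186 + 6*√29) - 46971)*(1/88804) = √(-46785 + 6*√29)*(1/88804) = √(-46785 + 6*√29)/88804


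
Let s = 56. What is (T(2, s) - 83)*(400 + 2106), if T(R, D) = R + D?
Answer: -62650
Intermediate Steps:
T(R, D) = D + R
(T(2, s) - 83)*(400 + 2106) = ((56 + 2) - 83)*(400 + 2106) = (58 - 83)*2506 = -25*2506 = -62650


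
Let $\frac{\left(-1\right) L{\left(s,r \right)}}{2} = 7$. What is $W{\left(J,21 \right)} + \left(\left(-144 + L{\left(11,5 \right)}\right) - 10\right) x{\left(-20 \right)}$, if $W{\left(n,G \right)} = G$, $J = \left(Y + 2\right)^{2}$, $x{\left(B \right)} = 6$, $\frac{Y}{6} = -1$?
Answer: $-987$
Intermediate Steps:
$Y = -6$ ($Y = 6 \left(-1\right) = -6$)
$L{\left(s,r \right)} = -14$ ($L{\left(s,r \right)} = \left(-2\right) 7 = -14$)
$J = 16$ ($J = \left(-6 + 2\right)^{2} = \left(-4\right)^{2} = 16$)
$W{\left(J,21 \right)} + \left(\left(-144 + L{\left(11,5 \right)}\right) - 10\right) x{\left(-20 \right)} = 21 + \left(\left(-144 - 14\right) - 10\right) 6 = 21 + \left(-158 - 10\right) 6 = 21 - 1008 = -987$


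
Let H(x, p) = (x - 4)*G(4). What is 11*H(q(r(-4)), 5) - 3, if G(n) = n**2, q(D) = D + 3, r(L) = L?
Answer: -883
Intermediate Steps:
q(D) = 3 + D
H(x, p) = -64 + 16*x (H(x, p) = (x - 4)*4**2 = (-4 + x)*16 = -64 + 16*x)
11*H(q(r(-4)), 5) - 3 = 11*(-64 + 16*(3 - 4)) - 3 = 11*(-64 + 16*(-1)) - 3 = 11*(-64 - 16) - 3 = 11*(-80) - 3 = -880 - 3 = -883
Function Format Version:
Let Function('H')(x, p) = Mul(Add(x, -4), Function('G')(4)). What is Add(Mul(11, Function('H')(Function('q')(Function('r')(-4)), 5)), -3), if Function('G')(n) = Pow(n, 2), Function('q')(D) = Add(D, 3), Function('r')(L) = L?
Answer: -883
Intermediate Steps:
Function('q')(D) = Add(3, D)
Function('H')(x, p) = Add(-64, Mul(16, x)) (Function('H')(x, p) = Mul(Add(x, -4), Pow(4, 2)) = Mul(Add(-4, x), 16) = Add(-64, Mul(16, x)))
Add(Mul(11, Function('H')(Function('q')(Function('r')(-4)), 5)), -3) = Add(Mul(11, Add(-64, Mul(16, Add(3, -4)))), -3) = Add(Mul(11, Add(-64, Mul(16, -1))), -3) = Add(Mul(11, Add(-64, -16)), -3) = Add(Mul(11, -80), -3) = Add(-880, -3) = -883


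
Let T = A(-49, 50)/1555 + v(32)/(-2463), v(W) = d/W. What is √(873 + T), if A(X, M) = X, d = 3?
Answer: √91059575924952070/10213240 ≈ 29.546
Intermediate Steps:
v(W) = 3/W
T = -1288883/40852960 (T = -49/1555 + (3/32)/(-2463) = -49*1/1555 + (3*(1/32))*(-1/2463) = -49/1555 + (3/32)*(-1/2463) = -49/1555 - 1/26272 = -1288883/40852960 ≈ -0.031549)
√(873 + T) = √(873 - 1288883/40852960) = √(35663345197/40852960) = √91059575924952070/10213240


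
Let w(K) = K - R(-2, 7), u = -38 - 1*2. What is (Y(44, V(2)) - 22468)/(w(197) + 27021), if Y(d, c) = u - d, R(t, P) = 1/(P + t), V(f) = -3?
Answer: -112760/136089 ≈ -0.82858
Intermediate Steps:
u = -40 (u = -38 - 2 = -40)
w(K) = -⅕ + K (w(K) = K - 1/(7 - 2) = K - 1/5 = K - 1*⅕ = K - ⅕ = -⅕ + K)
Y(d, c) = -40 - d
(Y(44, V(2)) - 22468)/(w(197) + 27021) = ((-40 - 1*44) - 22468)/((-⅕ + 197) + 27021) = ((-40 - 44) - 22468)/(984/5 + 27021) = (-84 - 22468)/(136089/5) = -22552*5/136089 = -112760/136089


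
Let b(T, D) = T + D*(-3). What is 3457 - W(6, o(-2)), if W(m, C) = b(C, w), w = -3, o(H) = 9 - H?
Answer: 3437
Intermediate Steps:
b(T, D) = T - 3*D
W(m, C) = 9 + C (W(m, C) = C - 3*(-3) = C + 9 = 9 + C)
3457 - W(6, o(-2)) = 3457 - (9 + (9 - 1*(-2))) = 3457 - (9 + (9 + 2)) = 3457 - (9 + 11) = 3457 - 1*20 = 3457 - 20 = 3437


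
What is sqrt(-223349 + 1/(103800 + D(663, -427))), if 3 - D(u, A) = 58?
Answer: 6*I*sqrt(66775302116805)/103745 ≈ 472.6*I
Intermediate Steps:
D(u, A) = -55 (D(u, A) = 3 - 1*58 = 3 - 58 = -55)
sqrt(-223349 + 1/(103800 + D(663, -427))) = sqrt(-223349 + 1/(103800 - 55)) = sqrt(-223349 + 1/103745) = sqrt(-23171342004/103745) = 6*I*sqrt(66775302116805)/103745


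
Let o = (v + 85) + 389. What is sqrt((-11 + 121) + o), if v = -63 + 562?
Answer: 19*sqrt(3) ≈ 32.909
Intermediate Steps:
v = 499
o = 973 (o = (499 + 85) + 389 = 584 + 389 = 973)
sqrt((-11 + 121) + o) = sqrt((-11 + 121) + 973) = sqrt(110 + 973) = sqrt(1083) = 19*sqrt(3)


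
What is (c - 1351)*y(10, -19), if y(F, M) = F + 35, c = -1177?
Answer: -113760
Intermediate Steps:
y(F, M) = 35 + F
(c - 1351)*y(10, -19) = (-1177 - 1351)*(35 + 10) = -2528*45 = -113760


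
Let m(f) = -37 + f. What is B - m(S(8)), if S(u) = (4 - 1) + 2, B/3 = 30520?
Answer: 91592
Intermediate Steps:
B = 91560 (B = 3*30520 = 91560)
S(u) = 5 (S(u) = 3 + 2 = 5)
B - m(S(8)) = 91560 - (-37 + 5) = 91560 - 1*(-32) = 91560 + 32 = 91592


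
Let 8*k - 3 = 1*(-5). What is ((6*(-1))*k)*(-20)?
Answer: -30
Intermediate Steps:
k = -¼ (k = 3/8 + (1*(-5))/8 = 3/8 + (⅛)*(-5) = 3/8 - 5/8 = -¼ ≈ -0.25000)
((6*(-1))*k)*(-20) = ((6*(-1))*(-¼))*(-20) = -6*(-¼)*(-20) = (3/2)*(-20) = -30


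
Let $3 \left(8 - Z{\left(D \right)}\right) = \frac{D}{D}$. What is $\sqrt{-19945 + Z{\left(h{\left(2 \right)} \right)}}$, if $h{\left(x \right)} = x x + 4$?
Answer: $\frac{2 i \sqrt{44859}}{3} \approx 141.2 i$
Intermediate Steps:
$h{\left(x \right)} = 4 + x^{2}$ ($h{\left(x \right)} = x^{2} + 4 = 4 + x^{2}$)
$Z{\left(D \right)} = \frac{23}{3}$ ($Z{\left(D \right)} = 8 - \frac{D \frac{1}{D}}{3} = 8 - \frac{1}{3} = \frac{23}{3}$)
$\sqrt{-19945 + Z{\left(h{\left(2 \right)} \right)}} = \sqrt{-19945 + \frac{23}{3}} = \sqrt{- \frac{59812}{3}} = \frac{2 i \sqrt{44859}}{3}$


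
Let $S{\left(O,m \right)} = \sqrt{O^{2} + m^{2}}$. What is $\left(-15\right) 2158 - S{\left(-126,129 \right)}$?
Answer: $-32370 - 3 \sqrt{3613} \approx -32550.0$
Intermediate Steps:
$\left(-15\right) 2158 - S{\left(-126,129 \right)} = \left(-15\right) 2158 - \sqrt{\left(-126\right)^{2} + 129^{2}} = -32370 - \sqrt{15876 + 16641} = -32370 - \sqrt{32517} = -32370 - 3 \sqrt{3613}$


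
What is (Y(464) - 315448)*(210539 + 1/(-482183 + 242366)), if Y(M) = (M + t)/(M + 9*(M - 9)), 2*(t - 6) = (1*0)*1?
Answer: -514980325641754484/7754083 ≈ -6.6414e+10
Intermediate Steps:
t = 6 (t = 6 + ((1*0)*1)/2 = 6 + (0*1)/2 = 6 + (½)*0 = 6 + 0 = 6)
Y(M) = (6 + M)/(-81 + 10*M) (Y(M) = (M + 6)/(M + 9*(M - 9)) = (6 + M)/(M + 9*(-9 + M)) = (6 + M)/(M + (-81 + 9*M)) = (6 + M)/(-81 + 10*M))
(Y(464) - 315448)*(210539 + 1/(-482183 + 242366)) = ((6 + 464)/(-81 + 10*464) - 315448)*(210539 + 1/(-482183 + 242366)) = (470/(-81 + 4640) - 315448)*(210539 + 1/(-239817)) = (470/4559 - 315448)*(210539 - 1/239817) = ((1/4559)*470 - 315448)*(50490831362/239817) = (10/97 - 315448)*(50490831362/239817) = -30598446/97*50490831362/239817 = -514980325641754484/7754083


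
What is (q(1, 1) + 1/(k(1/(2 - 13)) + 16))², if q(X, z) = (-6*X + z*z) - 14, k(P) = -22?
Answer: 13225/36 ≈ 367.36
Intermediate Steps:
q(X, z) = -14 + z² - 6*X (q(X, z) = (-6*X + z²) - 14 = (z² - 6*X) - 14 = -14 + z² - 6*X)
(q(1, 1) + 1/(k(1/(2 - 13)) + 16))² = ((-14 + 1² - 6*1) + 1/(-22 + 16))² = ((-14 + 1 - 6) + 1/(-6))² = (-19 - ⅙)² = (-115/6)² = 13225/36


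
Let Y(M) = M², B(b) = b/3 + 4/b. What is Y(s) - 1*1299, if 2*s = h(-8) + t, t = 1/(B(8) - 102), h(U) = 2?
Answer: -456443951/351649 ≈ -1298.0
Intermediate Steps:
B(b) = 4/b + b/3 (B(b) = b*(⅓) + 4/b = b/3 + 4/b = 4/b + b/3)
t = -6/593 (t = 1/((4/8 + (⅓)*8) - 102) = 1/((4*(⅛) + 8/3) - 102) = 1/((½ + 8/3) - 102) = 1/(19/6 - 102) = 1/(-593/6) = -6/593 ≈ -0.010118)
s = 590/593 (s = (2 - 6/593)/2 = (½)*(1180/593) = 590/593 ≈ 0.99494)
Y(s) - 1*1299 = (590/593)² - 1*1299 = 348100/351649 - 1299 = -456443951/351649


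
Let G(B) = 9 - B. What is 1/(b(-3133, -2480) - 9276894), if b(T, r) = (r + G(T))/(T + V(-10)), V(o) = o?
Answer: -3143/29157278504 ≈ -1.0779e-7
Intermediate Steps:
b(T, r) = (9 + r - T)/(-10 + T) (b(T, r) = (r + (9 - T))/(T - 10) = (9 + r - T)/(-10 + T))
1/(b(-3133, -2480) - 9276894) = 1/((9 - 2480 - 1*(-3133))/(-10 - 3133) - 9276894) = 1/((9 - 2480 + 3133)/(-3143) - 9276894) = 1/(-1/3143*662 - 9276894) = 1/(-662/3143 - 9276894) = 1/(-29157278504/3143) = -3143/29157278504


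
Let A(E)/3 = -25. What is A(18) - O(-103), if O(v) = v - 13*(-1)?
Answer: 15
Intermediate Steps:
A(E) = -75 (A(E) = 3*(-25) = -75)
O(v) = 13 + v (O(v) = v - 1*(-13) = v + 13 = 13 + v)
A(18) - O(-103) = -75 - (13 - 103) = -75 - 1*(-90) = -75 + 90 = 15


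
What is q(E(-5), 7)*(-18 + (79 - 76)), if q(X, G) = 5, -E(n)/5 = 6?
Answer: -75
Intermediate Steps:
E(n) = -30 (E(n) = -5*6 = -30)
q(E(-5), 7)*(-18 + (79 - 76)) = 5*(-18 + (79 - 76)) = 5*(-18 + 3) = 5*(-15) = -75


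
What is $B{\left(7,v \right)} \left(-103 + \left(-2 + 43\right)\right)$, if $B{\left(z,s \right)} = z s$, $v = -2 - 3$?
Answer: $2170$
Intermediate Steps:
$v = -5$ ($v = -2 - 3 = -5$)
$B{\left(z,s \right)} = s z$
$B{\left(7,v \right)} \left(-103 + \left(-2 + 43\right)\right) = \left(-5\right) 7 \left(-103 + \left(-2 + 43\right)\right) = - 35 \left(-103 + 41\right) = \left(-35\right) \left(-62\right) = 2170$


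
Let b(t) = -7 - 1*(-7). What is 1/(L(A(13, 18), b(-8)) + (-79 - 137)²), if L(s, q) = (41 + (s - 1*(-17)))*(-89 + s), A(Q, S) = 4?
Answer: 1/41386 ≈ 2.4163e-5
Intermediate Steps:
b(t) = 0 (b(t) = -7 + 7 = 0)
L(s, q) = (-89 + s)*(58 + s) (L(s, q) = (41 + (s + 17))*(-89 + s) = (41 + (17 + s))*(-89 + s) = (58 + s)*(-89 + s) = (-89 + s)*(58 + s))
1/(L(A(13, 18), b(-8)) + (-79 - 137)²) = 1/((-5162 + 4² - 31*4) + (-79 - 137)²) = 1/((-5162 + 16 - 124) + (-216)²) = 1/(-5270 + 46656) = 1/41386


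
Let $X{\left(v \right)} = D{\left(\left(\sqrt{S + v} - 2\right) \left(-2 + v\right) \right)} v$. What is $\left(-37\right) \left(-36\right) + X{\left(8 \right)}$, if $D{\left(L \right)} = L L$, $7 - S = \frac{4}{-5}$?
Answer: $\frac{35172}{5} - \frac{1152 \sqrt{395}}{5} \approx 2455.3$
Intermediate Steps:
$S = \frac{39}{5}$ ($S = 7 - \frac{4}{-5} = 7 - 4 \left(- \frac{1}{5}\right) = 7 - - \frac{4}{5} = 7 + \frac{4}{5} = \frac{39}{5} \approx 7.8$)
$D{\left(L \right)} = L^{2}$
$X{\left(v \right)} = v \left(-2 + v\right)^{2} \left(-2 + \sqrt{\frac{39}{5} + v}\right)^{2}$ ($X{\left(v \right)} = \left(\left(\sqrt{\frac{39}{5} + v} - 2\right) \left(-2 + v\right)\right)^{2} v = \left(\left(-2 + \sqrt{\frac{39}{5} + v}\right) \left(-2 + v\right)\right)^{2} v = \left(\left(-2 + v\right) \left(-2 + \sqrt{\frac{39}{5} + v}\right)\right)^{2} v = \left(-2 + v\right)^{2} \left(-2 + \sqrt{\frac{39}{5} + v}\right)^{2} v = v \left(-2 + v\right)^{2} \left(-2 + \sqrt{\frac{39}{5} + v}\right)^{2}$)
$\left(-37\right) \left(-36\right) + X{\left(8 \right)} = \left(-37\right) \left(-36\right) + \frac{1}{25} \cdot 8 \left(20 - 80 - 2 \sqrt{5} \sqrt{39 + 5 \cdot 8} + 8 \sqrt{5} \sqrt{39 + 5 \cdot 8}\right)^{2} = 1332 + \frac{1}{25} \cdot 8 \left(20 - 80 - 2 \sqrt{5} \sqrt{39 + 40} + 8 \sqrt{5} \sqrt{39 + 40}\right)^{2} = 1332 + \frac{1}{25} \cdot 8 \left(20 - 80 - 2 \sqrt{5} \sqrt{79} + 8 \sqrt{5} \sqrt{79}\right)^{2} = 1332 + \frac{1}{25} \cdot 8 \left(20 - 80 - 2 \sqrt{395} + 8 \sqrt{395}\right)^{2} = 1332 + \frac{1}{25} \cdot 8 \left(-60 + 6 \sqrt{395}\right)^{2} = 1332 + \frac{8 \left(-60 + 6 \sqrt{395}\right)^{2}}{25}$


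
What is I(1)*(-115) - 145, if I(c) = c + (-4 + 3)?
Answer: -145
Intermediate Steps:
I(c) = -1 + c (I(c) = c - 1 = -1 + c)
I(1)*(-115) - 145 = (-1 + 1)*(-115) - 145 = 0*(-115) - 145 = 0 - 145 = -145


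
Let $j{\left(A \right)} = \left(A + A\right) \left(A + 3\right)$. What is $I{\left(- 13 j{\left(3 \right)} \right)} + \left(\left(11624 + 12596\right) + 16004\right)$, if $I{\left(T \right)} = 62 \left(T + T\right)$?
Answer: $-17808$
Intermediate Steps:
$j{\left(A \right)} = 2 A \left(3 + A\right)$
$I{\left(T \right)} = 124 T$ ($I{\left(T \right)} = 62 \cdot 2 T = 124 T$)
$I{\left(- 13 j{\left(3 \right)} \right)} + \left(\left(11624 + 12596\right) + 16004\right) = 124 \left(- 13 \cdot 2 \cdot 3 \left(3 + 3\right)\right) + \left(\left(11624 + 12596\right) + 16004\right) = 124 \left(- 13 \cdot 2 \cdot 3 \cdot 6\right) + \left(24220 + 16004\right) = 124 \left(\left(-13\right) 36\right) + 40224 = 124 \left(-468\right) + 40224 = -58032 + 40224 = -17808$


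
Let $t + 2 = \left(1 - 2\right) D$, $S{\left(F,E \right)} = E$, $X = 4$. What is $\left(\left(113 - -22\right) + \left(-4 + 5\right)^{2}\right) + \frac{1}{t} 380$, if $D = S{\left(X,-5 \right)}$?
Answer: $\frac{788}{3} \approx 262.67$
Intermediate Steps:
$D = -5$
$t = 3$ ($t = -2 + \left(1 - 2\right) \left(-5\right) = -2 - -5 = -2 + 5 = 3$)
$\left(\left(113 - -22\right) + \left(-4 + 5\right)^{2}\right) + \frac{1}{t} 380 = \left(\left(113 - -22\right) + \left(-4 + 5\right)^{2}\right) + \frac{1}{3} \cdot 380 = \left(\left(113 + \left(-57 + 79\right)\right) + 1^{2}\right) + \frac{1}{3} \cdot 380 = \left(\left(113 + 22\right) + 1\right) + \frac{380}{3} = \left(135 + 1\right) + \frac{380}{3} = 136 + \frac{380}{3} = \frac{788}{3}$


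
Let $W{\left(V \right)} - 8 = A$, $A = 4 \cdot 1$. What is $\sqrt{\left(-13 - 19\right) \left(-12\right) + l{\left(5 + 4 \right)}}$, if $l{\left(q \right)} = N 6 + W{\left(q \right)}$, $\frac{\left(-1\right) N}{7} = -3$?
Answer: $3 \sqrt{58} \approx 22.847$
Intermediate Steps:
$N = 21$ ($N = \left(-7\right) \left(-3\right) = 21$)
$A = 4$
$W{\left(V \right)} = 12$ ($W{\left(V \right)} = 8 + 4 = 12$)
$l{\left(q \right)} = 138$ ($l{\left(q \right)} = 21 \cdot 6 + 12 = 126 + 12 = 138$)
$\sqrt{\left(-13 - 19\right) \left(-12\right) + l{\left(5 + 4 \right)}} = \sqrt{\left(-13 - 19\right) \left(-12\right) + 138} = \sqrt{\left(-32\right) \left(-12\right) + 138} = \sqrt{384 + 138} = \sqrt{522} = 3 \sqrt{58}$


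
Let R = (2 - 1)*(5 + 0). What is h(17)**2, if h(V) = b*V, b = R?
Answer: 7225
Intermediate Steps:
R = 5 (R = 1*5 = 5)
b = 5
h(V) = 5*V
h(17)**2 = (5*17)**2 = 85**2 = 7225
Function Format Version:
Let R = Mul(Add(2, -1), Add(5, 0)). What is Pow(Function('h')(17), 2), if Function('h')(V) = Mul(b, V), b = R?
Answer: 7225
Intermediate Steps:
R = 5 (R = Mul(1, 5) = 5)
b = 5
Function('h')(V) = Mul(5, V)
Pow(Function('h')(17), 2) = Pow(Mul(5, 17), 2) = Pow(85, 2) = 7225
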